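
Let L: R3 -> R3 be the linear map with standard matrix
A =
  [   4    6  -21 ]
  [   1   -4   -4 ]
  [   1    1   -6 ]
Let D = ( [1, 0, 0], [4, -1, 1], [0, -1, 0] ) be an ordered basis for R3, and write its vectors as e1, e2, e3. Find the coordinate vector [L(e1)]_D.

[0, 1, -2]

Column 1 of [L]_D is the D-coordinate vector of L(e1).
In standard coordinates L(e1) = A e1 = [4, 1, 1].
Converting to D: [4, 1, 1] = 0·e1 + e2 - 2e3, so the coordinate vector is [0, 1, -2].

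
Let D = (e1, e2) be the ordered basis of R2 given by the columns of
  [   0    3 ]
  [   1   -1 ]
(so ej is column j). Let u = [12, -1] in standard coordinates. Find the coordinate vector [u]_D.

[3, 4]

We seek scalars with c_1 e1 + c_2 e2 = u; equivalently solve M c = u where the columns of M are e1, e2.
System: 0c_1 + 3c_2 = 12, c_1 - c_2 = -1; solving gives c_1 = 3, c_2 = 4.
Check: 3e1 + 4e2 = [12, -1].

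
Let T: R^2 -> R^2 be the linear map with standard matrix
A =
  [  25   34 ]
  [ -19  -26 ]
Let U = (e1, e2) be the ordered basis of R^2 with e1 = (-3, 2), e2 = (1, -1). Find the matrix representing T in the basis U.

With P the matrix whose columns are e1, e2, [T]_U = P^(-1) A P.
Column by column: T(e1) = A e1 = (-7, 5); its U-coordinates (2, -1) give column 1.
Continuing for each basis vector yields [T]_U = [[2, 2], [-1, -3]].

[[2, 2], [-1, -3]]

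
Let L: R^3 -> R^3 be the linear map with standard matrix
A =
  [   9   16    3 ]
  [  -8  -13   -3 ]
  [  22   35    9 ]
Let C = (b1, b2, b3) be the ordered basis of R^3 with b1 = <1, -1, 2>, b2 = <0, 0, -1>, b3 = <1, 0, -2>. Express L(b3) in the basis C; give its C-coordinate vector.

<2, -2, 1>

Compute L(b3) = A b3 = <3, -2, 4> in standard coordinates.
Then write this in C-coordinates: solve for y in y_1 b1 + ... + y_3 b3 = <3, -2, 4>.
This gives y = <2, -2, 1>, which is column 3 of [L]_C.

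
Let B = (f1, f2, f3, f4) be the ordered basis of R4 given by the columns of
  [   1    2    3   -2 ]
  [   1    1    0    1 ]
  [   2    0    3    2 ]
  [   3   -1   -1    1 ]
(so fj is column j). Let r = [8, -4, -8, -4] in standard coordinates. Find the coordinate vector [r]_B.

[0, 0, 0, -4]

Write r = c_1 f1 + ... + c_4 f4 and solve for the c_i.
Solving this 4x4 system gives c = (0, 0, 0, -4).
Check: 0·f1 + 0·f2 + 0·f3 - 4f4 = [8, -4, -8, -4].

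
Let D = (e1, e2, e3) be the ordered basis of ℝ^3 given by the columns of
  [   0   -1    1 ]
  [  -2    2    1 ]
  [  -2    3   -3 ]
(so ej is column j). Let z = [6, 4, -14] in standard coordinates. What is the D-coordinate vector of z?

[-2, -2, 4]

We seek scalars with c_1 e1 + ... + c_3 e3 = z; equivalently solve M c = z where the columns of M are e1, ..., e3.
Gaussian elimination on [M | z] yields c = (-2, -2, 4).
Check: -2e1 - 2e2 + 4e3 = [6, 4, -14].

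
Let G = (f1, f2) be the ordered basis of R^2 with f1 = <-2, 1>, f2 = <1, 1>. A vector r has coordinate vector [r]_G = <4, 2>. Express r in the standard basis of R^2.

By definition r = 4f1 + 2f2.
Summing componentwise gives <-6, 6>.

<-6, 6>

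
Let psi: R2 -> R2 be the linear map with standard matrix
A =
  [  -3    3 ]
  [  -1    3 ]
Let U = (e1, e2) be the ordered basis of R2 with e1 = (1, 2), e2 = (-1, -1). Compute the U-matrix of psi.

[[2, -2], [-1, -2]]

The j-th column of [psi]_U is [psi(ej)]_U.
psi(e1) = A e1 = (3, 5) = 2e1 - e2, so column 1 is (2, -1).
Repeating for e2 and assembling the columns gives [[2, -2], [-1, -2]].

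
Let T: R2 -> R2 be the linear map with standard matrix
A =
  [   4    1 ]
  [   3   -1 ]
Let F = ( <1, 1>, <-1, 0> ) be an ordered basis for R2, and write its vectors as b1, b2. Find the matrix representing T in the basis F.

With P the matrix whose columns are b1, b2, [T]_F = P^(-1) A P.
Column by column: T(b1) = A b1 = <5, 2>; its F-coordinates <2, -3> give column 1.
Continuing for each basis vector yields [T]_F = [[2, -3], [-3, 1]].

[[2, -3], [-3, 1]]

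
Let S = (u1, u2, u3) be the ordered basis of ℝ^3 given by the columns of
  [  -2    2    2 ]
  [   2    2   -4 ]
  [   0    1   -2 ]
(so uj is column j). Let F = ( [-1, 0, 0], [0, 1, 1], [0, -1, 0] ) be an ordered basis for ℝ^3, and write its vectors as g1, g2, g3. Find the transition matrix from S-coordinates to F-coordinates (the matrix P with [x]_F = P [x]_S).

[[2, -2, -2], [0, 1, -2], [-2, -1, 2]]

Let M have columns uj and N have columns gj. Then for every x, N [x]_F = x = M [x]_S, so P = N^(-1) M.
Since det N = -1, N^(-1) has integer entries; multiplying gives P = [[2, -2, -2], [0, 1, -2], [-2, -1, 2]].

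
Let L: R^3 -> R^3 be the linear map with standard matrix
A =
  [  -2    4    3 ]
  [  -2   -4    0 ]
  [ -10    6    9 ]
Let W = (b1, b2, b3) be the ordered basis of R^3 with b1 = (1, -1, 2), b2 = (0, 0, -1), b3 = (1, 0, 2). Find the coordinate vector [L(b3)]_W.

Compute L(b3) = A b3 = (4, -2, 8) in standard coordinates.
Then write this in W-coordinates: solve for y in y_1 b1 + ... + y_3 b3 = (4, -2, 8).
This gives y = (2, 0, 2), which is column 3 of [L]_W.

(2, 0, 2)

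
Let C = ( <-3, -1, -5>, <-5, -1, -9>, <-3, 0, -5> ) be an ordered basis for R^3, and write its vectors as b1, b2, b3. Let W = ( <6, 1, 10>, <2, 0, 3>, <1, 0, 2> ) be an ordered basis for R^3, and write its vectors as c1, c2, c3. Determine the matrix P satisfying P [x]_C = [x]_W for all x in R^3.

[[-1, -1, 0], [1, 1, -1], [1, -1, -1]]

Column j of P is [bj]_W, since P maps C-coordinates to W-coordinates.
Expressing b1 in W: b1 = -c1 + c2 + c3, so column 1 of P is <-1, 1, 1>.
Doing the same for each bj gives P = [[-1, -1, 0], [1, 1, -1], [1, -1, -1]].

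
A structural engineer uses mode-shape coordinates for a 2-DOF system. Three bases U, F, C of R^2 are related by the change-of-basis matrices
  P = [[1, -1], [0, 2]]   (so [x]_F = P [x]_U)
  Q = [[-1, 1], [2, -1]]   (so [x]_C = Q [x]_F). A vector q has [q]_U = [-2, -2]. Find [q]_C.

Composing the changes, [q]_C = Q P [q]_U.
Q P = [[-1, 3], [2, -4]]; applying this to [-2, -2] gives [-4, 4].

[-4, 4]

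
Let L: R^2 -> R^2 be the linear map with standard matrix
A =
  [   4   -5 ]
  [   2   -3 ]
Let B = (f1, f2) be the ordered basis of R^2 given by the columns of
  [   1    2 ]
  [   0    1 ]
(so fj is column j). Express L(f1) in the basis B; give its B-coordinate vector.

Column 1 of [L]_B is the B-coordinate vector of L(f1).
In standard coordinates L(f1) = A f1 = [4, 2].
Converting to B: [4, 2] = 0·f1 + 2f2, so the coordinate vector is [0, 2].

[0, 2]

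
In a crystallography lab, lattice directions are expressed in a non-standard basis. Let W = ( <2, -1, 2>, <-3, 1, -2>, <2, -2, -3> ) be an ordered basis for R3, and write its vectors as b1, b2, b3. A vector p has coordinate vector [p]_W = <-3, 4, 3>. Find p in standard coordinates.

p = M [p]_W, where M has columns b1, ..., b3.
Carrying out the matrix-vector product, p = <-12, 1, -23>.

<-12, 1, -23>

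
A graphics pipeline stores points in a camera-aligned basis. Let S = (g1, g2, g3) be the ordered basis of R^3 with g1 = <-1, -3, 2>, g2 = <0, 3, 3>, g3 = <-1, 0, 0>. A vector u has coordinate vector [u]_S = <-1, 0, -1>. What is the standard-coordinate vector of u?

By definition u = -g1 + 0·g2 - g3.
Summing componentwise gives <2, 3, -2>.

<2, 3, -2>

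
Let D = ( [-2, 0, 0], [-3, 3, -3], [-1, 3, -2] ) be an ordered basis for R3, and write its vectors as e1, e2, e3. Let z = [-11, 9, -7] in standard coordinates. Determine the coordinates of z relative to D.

Write z = c_1 e1 + ... + c_3 e3 and solve for the c_i.
Row-reducing the augmented matrix [M | z] gives c = (3, 1, 2).
Check: 3e1 + e2 + 2e3 = [-11, 9, -7].

[3, 1, 2]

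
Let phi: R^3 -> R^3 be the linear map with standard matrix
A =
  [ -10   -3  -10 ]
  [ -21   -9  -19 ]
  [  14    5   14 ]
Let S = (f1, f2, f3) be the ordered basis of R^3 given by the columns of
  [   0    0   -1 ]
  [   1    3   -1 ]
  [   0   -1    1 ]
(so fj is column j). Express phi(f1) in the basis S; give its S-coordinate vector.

Column 1 of [phi]_S is the S-coordinate vector of phi(f1).
In standard coordinates phi(f1) = A f1 = (-3, -9, 5).
Converting to S: (-3, -9, 5) = 0·f1 - 2f2 + 3f3, so the coordinate vector is (0, -2, 3).

(0, -2, 3)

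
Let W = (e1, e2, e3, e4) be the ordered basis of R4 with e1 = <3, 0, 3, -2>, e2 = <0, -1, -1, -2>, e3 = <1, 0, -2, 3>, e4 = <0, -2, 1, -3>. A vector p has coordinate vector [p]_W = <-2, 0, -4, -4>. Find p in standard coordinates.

<-10, 8, -2, 4>

p = M [p]_W, where M has columns e1, ..., e4.
Carrying out the matrix-vector product, p = <-10, 8, -2, 4>.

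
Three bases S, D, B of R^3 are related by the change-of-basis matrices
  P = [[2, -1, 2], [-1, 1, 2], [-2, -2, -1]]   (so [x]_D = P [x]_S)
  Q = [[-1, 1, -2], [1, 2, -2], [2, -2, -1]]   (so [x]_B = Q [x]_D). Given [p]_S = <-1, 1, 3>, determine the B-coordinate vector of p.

Composing the changes, [p]_B = Q P [p]_S.
Q P = [[1, 6, 2], [4, 5, 8], [8, -2, 1]]; applying this to <-1, 1, 3> gives <11, 25, -7>.

<11, 25, -7>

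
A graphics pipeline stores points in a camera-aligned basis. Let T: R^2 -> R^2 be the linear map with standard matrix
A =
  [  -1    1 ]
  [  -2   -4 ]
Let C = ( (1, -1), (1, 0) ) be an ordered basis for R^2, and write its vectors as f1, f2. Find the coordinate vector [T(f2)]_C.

Compute T(f2) = A f2 = (-1, -2) in standard coordinates.
Then write this in C-coordinates: solve for y in y_1 f1 + y_2 f2 = (-1, -2).
This gives y = (2, -3), which is column 2 of [T]_C.

(2, -3)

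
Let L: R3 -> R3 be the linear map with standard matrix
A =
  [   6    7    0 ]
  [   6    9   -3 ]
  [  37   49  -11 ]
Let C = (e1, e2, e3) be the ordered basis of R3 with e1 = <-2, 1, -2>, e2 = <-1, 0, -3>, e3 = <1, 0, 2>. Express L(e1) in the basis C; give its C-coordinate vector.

<3, -1, 0>

Column 1 of [L]_C is the C-coordinate vector of L(e1).
In standard coordinates L(e1) = A e1 = <-5, 3, -3>.
Converting to C: <-5, 3, -3> = 3e1 - e2 + 0·e3, so the coordinate vector is <3, -1, 0>.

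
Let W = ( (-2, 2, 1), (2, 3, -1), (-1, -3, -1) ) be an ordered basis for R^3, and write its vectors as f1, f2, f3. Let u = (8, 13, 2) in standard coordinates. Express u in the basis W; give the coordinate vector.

We seek scalars with c_1 f1 + ... + c_3 f3 = u; equivalently solve M c = u where the columns of M are f1, ..., f3.
Gaussian elimination on [M | u] yields c = (-1, 1, -4).
Check: -f1 + f2 - 4f3 = (8, 13, 2).

(-1, 1, -4)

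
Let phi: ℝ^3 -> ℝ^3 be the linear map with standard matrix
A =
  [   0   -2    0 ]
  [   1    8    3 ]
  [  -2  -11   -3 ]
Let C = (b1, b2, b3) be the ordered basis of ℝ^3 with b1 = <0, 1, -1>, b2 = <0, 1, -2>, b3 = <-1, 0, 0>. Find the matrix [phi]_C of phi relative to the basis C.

[[2, -1, 0], [3, 3, -1], [2, 2, 0]]

The j-th column of [phi]_C is [phi(bj)]_C.
phi(b1) = A b1 = <-2, 5, -8> = 2b1 + 3b2 + 2b3, so column 1 is <2, 3, 2>.
Repeating for b2, b3 and assembling the columns gives [[2, -1, 0], [3, 3, -1], [2, 2, 0]].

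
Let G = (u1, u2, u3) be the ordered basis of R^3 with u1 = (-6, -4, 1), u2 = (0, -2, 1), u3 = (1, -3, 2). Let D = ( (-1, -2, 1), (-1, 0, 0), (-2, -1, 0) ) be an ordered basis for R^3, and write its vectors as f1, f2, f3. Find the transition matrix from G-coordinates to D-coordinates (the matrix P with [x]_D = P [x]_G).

Column j of P is [uj]_D, since P maps G-coordinates to D-coordinates.
Expressing u1 in D: u1 = f1 + f2 + 2f3, so column 1 of P is (1, 1, 2).
Doing the same for each uj gives P = [[1, 1, 2], [1, -1, -1], [2, 0, -1]].

[[1, 1, 2], [1, -1, -1], [2, 0, -1]]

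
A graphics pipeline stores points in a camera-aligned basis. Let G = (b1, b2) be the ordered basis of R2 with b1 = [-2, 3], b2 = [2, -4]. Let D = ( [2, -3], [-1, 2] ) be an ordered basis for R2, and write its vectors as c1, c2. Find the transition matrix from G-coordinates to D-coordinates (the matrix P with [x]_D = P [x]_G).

Take x = bj: its G-coordinates are the j-th standard unit vector, so P e_j — column j of P — equals [bj]_D.
b1 = -c1 + 0·c2, giving column 1 = [-1, 0]; repeating for each j gives P = [[-1, 0], [0, -2]].

[[-1, 0], [0, -2]]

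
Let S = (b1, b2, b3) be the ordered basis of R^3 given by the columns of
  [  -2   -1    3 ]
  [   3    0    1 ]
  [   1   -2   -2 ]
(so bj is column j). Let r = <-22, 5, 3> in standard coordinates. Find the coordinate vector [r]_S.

Write r = c_1 b1 + ... + c_3 b3 and solve for the c_i.
Gaussian elimination on [M | r] yields c = (3, 4, -4).
Check: 3b1 + 4b2 - 4b3 = <-22, 5, 3>.

<3, 4, -4>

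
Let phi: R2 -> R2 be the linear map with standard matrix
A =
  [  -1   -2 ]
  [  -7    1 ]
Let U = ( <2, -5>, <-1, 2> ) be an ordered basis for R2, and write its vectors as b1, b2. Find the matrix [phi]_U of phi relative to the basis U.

Let P have columns b1, b2. Then [phi]_U = P^(-1) A P.
Here det P = -1, so P^(-1) is integer; computing A P first and then P^(-1)(A P) gives [[3, -3], [-2, -3]].

[[3, -3], [-2, -3]]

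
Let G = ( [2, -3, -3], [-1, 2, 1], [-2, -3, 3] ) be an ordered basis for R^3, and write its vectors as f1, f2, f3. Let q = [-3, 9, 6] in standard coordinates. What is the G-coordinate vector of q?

Write q = c_1 f1 + ... + c_3 f3 and solve for the c_i.
Row-reducing the augmented matrix [M | q] gives c = (-4, -3, -1).
Check: -4f1 - 3f2 - f3 = [-3, 9, 6].

[-4, -3, -1]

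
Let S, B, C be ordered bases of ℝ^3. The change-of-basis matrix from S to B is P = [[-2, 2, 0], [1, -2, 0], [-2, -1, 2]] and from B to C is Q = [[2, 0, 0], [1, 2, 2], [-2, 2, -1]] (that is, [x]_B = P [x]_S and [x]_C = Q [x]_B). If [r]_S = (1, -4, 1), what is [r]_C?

(-20, 16, 34)

Apply P to get B-coordinates (-10, 9, 4), then Q to get C-coordinates.
The result is [r]_C = (-20, 16, 34).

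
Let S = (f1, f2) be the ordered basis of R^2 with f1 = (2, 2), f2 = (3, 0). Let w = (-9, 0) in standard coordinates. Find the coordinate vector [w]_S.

Write w = c_1 f1 + c_2 f2 and solve for the c_i.
System: 2c_1 + 3c_2 = -9, 2c_1 + 0c_2 = 0; solving gives c_1 = 0, c_2 = -3.
Check: 0·f1 - 3f2 = (-9, 0).

(0, -3)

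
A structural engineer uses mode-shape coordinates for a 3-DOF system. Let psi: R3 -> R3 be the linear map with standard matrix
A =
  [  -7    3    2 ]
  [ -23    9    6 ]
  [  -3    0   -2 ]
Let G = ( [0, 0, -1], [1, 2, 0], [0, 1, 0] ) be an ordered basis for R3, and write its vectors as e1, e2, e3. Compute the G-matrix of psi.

[[-2, 3, 0], [-2, -1, 3], [-2, -3, 3]]

The j-th column of [psi]_G is [psi(ej)]_G.
psi(e1) = A e1 = [-2, -6, 2] = -2e1 - 2e2 - 2e3, so column 1 is [-2, -2, -2].
Repeating for e2, e3 and assembling the columns gives [[-2, 3, 0], [-2, -1, 3], [-2, -3, 3]].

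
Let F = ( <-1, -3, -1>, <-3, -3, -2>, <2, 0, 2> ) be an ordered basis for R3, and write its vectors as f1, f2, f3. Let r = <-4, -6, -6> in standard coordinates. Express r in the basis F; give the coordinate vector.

<4, -2, -3>

Write r = c_1 f1 + ... + c_3 f3 and solve for the c_i.
Solving this 3x3 system gives c = (4, -2, -3).
Check: 4f1 - 2f2 - 3f3 = <-4, -6, -6>.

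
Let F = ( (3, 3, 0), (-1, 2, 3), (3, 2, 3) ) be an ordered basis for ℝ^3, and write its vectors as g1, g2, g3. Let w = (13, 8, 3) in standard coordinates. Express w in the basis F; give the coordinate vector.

We seek scalars with c_1 g1 + ... + c_3 g3 = w; equivalently solve M c = w where the columns of M are g1, ..., g3.
Solving this 3x3 system gives c = (2, -1, 2).
Check: 2g1 - g2 + 2g3 = (13, 8, 3).

(2, -1, 2)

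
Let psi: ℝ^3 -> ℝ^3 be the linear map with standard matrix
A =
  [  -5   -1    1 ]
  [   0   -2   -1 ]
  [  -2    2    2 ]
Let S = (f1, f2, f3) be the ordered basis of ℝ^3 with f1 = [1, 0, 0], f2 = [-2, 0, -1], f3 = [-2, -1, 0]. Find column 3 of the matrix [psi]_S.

Column 3 of [psi]_S is the S-coordinate vector of psi(f3).
In standard coordinates psi(f3) = A f3 = [11, 2, 2].
Converting to S: [11, 2, 2] = 3f1 - 2f2 - 2f3, so the coordinate vector is [3, -2, -2].

[3, -2, -2]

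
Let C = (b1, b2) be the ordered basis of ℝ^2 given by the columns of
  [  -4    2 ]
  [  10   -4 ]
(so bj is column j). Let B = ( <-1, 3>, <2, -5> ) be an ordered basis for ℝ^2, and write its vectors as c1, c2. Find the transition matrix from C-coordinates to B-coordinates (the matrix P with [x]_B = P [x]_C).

Take x = bj: its C-coordinates are the j-th standard unit vector, so P e_j — column j of P — equals [bj]_B.
b1 = 0·c1 - 2c2, giving column 1 = <0, -2>; repeating for each j gives P = [[0, 2], [-2, 2]].

[[0, 2], [-2, 2]]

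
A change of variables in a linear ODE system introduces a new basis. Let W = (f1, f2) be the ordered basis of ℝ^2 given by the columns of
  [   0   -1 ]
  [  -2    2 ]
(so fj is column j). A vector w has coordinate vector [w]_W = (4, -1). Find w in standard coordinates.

The coordinates say w = 4f1 - f2; adding the scaled basis vectors gives (1, -10).

(1, -10)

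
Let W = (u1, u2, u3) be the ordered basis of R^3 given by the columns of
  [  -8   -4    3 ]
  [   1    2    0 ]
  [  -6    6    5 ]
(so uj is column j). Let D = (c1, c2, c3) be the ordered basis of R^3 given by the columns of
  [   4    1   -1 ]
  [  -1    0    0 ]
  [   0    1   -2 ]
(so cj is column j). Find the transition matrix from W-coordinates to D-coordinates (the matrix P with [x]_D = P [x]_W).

[[-1, -2, 0], [-2, 2, 1], [2, -2, -2]]

Let M have columns uj and N have columns cj. Then for every x, N [x]_D = x = M [x]_W, so P = N^(-1) M.
Since det N = -1, N^(-1) has integer entries; multiplying gives P = [[-1, -2, 0], [-2, 2, 1], [2, -2, -2]].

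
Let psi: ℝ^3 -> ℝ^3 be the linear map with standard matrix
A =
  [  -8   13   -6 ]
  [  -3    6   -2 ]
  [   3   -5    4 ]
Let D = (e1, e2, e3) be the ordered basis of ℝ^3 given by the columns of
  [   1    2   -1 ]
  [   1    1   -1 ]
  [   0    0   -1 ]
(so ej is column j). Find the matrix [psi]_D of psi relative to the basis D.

With P the matrix whose columns are e1, ..., e3, [psi]_D = P^(-1) A P.
Column by column: psi(e1) = A e1 = (5, 3, -2); its D-coordinates (3, 2, 2) give column 1.
Continuing for each basis vector yields [psi]_D = [[3, 2, -1], [2, -3, 2], [2, -1, 2]].

[[3, 2, -1], [2, -3, 2], [2, -1, 2]]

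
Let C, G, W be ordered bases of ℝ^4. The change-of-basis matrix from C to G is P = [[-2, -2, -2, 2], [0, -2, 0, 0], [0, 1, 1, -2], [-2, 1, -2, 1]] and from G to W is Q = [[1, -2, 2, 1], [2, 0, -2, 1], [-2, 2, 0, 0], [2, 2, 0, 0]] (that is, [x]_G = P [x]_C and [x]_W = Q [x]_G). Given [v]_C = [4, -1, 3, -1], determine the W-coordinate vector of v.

Composing the changes, [v]_W = Q P [v]_C.
Q P = [[-4, 5, -2, -1], [-6, -5, -8, 9], [4, 0, 4, -4], [-4, -8, -4, 4]]; applying this to [4, -1, 3, -1] gives [-26, -52, 32, -24].

[-26, -52, 32, -24]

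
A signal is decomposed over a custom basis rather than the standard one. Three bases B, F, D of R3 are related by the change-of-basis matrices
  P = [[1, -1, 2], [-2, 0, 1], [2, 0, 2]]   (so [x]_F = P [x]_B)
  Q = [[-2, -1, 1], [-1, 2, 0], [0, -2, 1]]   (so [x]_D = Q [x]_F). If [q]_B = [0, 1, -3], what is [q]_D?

First [q]_F = P [q]_B = [-7, -3, -6].
Then [q]_D = Q [q]_F = [11, 1, 0].

[11, 1, 0]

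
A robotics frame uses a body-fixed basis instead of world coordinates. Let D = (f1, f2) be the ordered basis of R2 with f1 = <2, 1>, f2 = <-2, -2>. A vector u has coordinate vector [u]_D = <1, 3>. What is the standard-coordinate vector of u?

<-4, -5>

u = M [u]_D, where M has columns f1, f2.
Carrying out the matrix-vector product, u = <-4, -5>.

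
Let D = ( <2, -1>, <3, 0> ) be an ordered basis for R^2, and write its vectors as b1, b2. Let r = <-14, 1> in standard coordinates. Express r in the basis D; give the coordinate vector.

Write r = c_1 b1 + c_2 b2 and solve for the c_i.
System: 2c_1 + 3c_2 = -14, -c_1 + 0c_2 = 1; solving gives c_1 = -1, c_2 = -4.
Check: -b1 - 4b2 = <-14, 1>.

<-1, -4>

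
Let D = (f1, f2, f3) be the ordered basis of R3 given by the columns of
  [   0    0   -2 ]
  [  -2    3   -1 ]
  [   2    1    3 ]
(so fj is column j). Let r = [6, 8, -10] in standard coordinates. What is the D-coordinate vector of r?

[-1, 1, -3]

Write r = c_1 f1 + ... + c_3 f3 and solve for the c_i.
Row-reducing the augmented matrix [M | r] gives c = (-1, 1, -3).
Check: -f1 + f2 - 3f3 = [6, 8, -10].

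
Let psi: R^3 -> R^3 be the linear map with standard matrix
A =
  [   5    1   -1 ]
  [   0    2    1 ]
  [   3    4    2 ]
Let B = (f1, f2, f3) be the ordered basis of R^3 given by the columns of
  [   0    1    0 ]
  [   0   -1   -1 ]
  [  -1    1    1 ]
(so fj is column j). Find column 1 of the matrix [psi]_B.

(3, 1, 0)

Column 1 of [psi]_B is the B-coordinate vector of psi(f1).
In standard coordinates psi(f1) = A f1 = (1, -1, -2).
Converting to B: (1, -1, -2) = 3f1 + f2 + 0·f3, so the coordinate vector is (3, 1, 0).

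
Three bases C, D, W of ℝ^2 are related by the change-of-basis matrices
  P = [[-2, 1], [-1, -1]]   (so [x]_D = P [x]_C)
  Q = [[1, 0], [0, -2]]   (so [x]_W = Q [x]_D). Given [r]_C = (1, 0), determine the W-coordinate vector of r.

Apply P to get D-coordinates (-2, -1), then Q to get W-coordinates.
The result is [r]_W = (-2, 2).

(-2, 2)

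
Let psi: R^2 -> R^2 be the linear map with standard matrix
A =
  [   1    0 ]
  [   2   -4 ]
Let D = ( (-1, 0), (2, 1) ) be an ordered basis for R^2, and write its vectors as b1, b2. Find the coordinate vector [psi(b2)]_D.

(-2, 0)

Column 2 of [psi]_D is the D-coordinate vector of psi(b2).
In standard coordinates psi(b2) = A b2 = (2, 0).
Converting to D: (2, 0) = -2b1 + 0·b2, so the coordinate vector is (-2, 0).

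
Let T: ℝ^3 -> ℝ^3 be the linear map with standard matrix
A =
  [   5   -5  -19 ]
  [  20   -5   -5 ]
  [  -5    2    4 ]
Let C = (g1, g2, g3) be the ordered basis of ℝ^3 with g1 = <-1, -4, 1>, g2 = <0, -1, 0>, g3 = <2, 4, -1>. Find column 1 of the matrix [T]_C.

Column 1 of [T]_C is the C-coordinate vector of T(g1).
In standard coordinates T(g1) = A g1 = <-4, -5, 1>.
Converting to C: <-4, -5, 1> = -2g1 + g2 - 3g3, so the coordinate vector is <-2, 1, -3>.

<-2, 1, -3>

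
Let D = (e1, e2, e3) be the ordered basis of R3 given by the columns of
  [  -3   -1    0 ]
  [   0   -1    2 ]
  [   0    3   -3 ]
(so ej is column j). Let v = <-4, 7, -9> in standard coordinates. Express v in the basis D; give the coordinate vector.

[v]_D is the unique c with M c = v, where M has columns e1, ..., e3.
Solving this 3x3 system gives c = (1, 1, 4).
Check: e1 + e2 + 4e3 = <-4, 7, -9>.

<1, 1, 4>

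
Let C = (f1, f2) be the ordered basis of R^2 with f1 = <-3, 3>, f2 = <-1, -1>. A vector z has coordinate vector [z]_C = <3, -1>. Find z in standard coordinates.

<-8, 10>

By definition z = 3f1 - f2.
Summing componentwise gives <-8, 10>.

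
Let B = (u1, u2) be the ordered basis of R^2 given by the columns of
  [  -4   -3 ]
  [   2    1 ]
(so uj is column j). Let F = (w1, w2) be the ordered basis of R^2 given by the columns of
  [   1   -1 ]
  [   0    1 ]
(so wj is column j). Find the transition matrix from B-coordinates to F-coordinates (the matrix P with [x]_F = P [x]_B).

Let M have columns uj and N have columns wj. Then for every x, N [x]_F = x = M [x]_B, so P = N^(-1) M.
Since det N = 1, N^(-1) has integer entries; multiplying gives P = [[-2, -2], [2, 1]].

[[-2, -2], [2, 1]]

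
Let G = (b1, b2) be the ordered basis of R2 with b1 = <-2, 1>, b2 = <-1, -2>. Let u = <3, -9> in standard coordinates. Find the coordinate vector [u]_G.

<-3, 3>

[u]_G is the unique c with M c = u, where M has columns b1, b2.
System: -2c_1 - c_2 = 3, c_1 - 2c_2 = -9; solving gives c_1 = -3, c_2 = 3.
Check: -3b1 + 3b2 = <3, -9>.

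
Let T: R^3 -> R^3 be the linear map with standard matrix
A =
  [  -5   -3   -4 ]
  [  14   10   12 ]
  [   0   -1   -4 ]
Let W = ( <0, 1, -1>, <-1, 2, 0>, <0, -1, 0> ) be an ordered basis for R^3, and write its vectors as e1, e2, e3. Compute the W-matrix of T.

[[-3, 2, -1], [-1, 1, -3], [-3, -2, 3]]

Let P have columns e1, ..., e3. Then [T]_W = P^(-1) A P.
Here det P = -1, so P^(-1) is integer; computing A P first and then P^(-1)(A P) gives [[-3, 2, -1], [-1, 1, -3], [-3, -2, 3]].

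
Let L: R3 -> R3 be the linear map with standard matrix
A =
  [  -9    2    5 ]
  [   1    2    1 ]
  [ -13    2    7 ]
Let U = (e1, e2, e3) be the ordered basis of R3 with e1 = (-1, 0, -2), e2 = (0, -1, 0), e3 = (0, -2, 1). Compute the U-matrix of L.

[[1, 2, -1], [1, -2, 1], [1, 2, 1]]

The j-th column of [L]_U is [L(ej)]_U.
L(e1) = A e1 = (-1, -3, -1) = e1 + e2 + e3, so column 1 is (1, 1, 1).
Repeating for e2, e3 and assembling the columns gives [[1, 2, -1], [1, -2, 1], [1, 2, 1]].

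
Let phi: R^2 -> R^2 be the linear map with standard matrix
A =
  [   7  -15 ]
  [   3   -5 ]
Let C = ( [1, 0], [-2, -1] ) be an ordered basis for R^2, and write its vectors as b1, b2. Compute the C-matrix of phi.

Let P have columns b1, b2. Then [phi]_C = P^(-1) A P.
Here det P = -1, so P^(-1) is integer; computing A P first and then P^(-1)(A P) gives [[1, 3], [-3, 1]].

[[1, 3], [-3, 1]]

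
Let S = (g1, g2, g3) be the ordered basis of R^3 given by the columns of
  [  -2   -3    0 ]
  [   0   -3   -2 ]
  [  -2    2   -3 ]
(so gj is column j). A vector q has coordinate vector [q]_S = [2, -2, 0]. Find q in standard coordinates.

[2, 6, -8]

The coordinates say q = 2g1 - 2g2 + 0·g3; adding the scaled basis vectors gives [2, 6, -8].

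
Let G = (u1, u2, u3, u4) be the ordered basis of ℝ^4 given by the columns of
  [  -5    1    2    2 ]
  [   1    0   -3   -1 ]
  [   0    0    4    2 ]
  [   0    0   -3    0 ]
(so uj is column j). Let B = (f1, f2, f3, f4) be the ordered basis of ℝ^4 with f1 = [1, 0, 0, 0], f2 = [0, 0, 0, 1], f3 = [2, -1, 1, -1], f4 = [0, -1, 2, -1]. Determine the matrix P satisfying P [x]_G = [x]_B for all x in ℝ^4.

Column j of P is [uj]_B, since P maps G-coordinates to B-coordinates.
Expressing u1 in B: u1 = -f1 - f2 - 2f3 + f4, so column 1 of P is [-1, -1, -2, 1].
Doing the same for each uj gives P = [[-1, 1, -2, 2], [-1, 0, 0, 1], [-2, 0, 2, 0], [1, 0, 1, 1]].

[[-1, 1, -2, 2], [-1, 0, 0, 1], [-2, 0, 2, 0], [1, 0, 1, 1]]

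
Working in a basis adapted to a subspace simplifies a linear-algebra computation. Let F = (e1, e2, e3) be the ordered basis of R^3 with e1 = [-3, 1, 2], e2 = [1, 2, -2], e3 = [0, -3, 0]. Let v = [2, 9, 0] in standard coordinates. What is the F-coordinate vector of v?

[-1, -1, -4]

We seek scalars with c_1 e1 + ... + c_3 e3 = v; equivalently solve M c = v where the columns of M are e1, ..., e3.
Solving this 3x3 system gives c = (-1, -1, -4).
Check: -e1 - e2 - 4e3 = [2, 9, 0].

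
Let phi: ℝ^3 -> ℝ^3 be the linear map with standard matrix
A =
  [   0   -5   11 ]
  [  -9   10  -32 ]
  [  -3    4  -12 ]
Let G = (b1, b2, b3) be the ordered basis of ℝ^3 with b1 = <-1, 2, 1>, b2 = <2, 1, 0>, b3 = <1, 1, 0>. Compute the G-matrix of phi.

[[-1, -2, 1], [1, -3, -3], [-2, -1, 2]]

The j-th column of [phi]_G is [phi(bj)]_G.
phi(b1) = A b1 = <1, -3, -1> = -b1 + b2 - 2b3, so column 1 is <-1, 1, -2>.
Repeating for b2, b3 and assembling the columns gives [[-1, -2, 1], [1, -3, -3], [-2, -1, 2]].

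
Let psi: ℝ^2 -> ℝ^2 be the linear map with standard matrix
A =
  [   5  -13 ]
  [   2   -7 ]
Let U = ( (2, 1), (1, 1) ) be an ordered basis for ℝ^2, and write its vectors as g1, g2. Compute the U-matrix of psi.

The j-th column of [psi]_U is [psi(gj)]_U.
psi(g1) = A g1 = (-3, -3) = 0·g1 - 3g2, so column 1 is (0, -3).
Repeating for g2 and assembling the columns gives [[0, -3], [-3, -2]].

[[0, -3], [-3, -2]]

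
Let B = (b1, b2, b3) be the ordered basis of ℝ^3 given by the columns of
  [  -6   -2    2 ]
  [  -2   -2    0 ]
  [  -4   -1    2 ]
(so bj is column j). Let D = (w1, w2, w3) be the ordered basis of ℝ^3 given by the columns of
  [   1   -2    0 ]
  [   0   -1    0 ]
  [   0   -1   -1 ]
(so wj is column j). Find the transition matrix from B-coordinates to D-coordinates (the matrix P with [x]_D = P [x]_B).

[[-2, 2, 2], [2, 2, 0], [2, -1, -2]]

Column j of P is [bj]_D, since P maps B-coordinates to D-coordinates.
Expressing b1 in D: b1 = -2w1 + 2w2 + 2w3, so column 1 of P is <-2, 2, 2>.
Doing the same for each bj gives P = [[-2, 2, 2], [2, 2, 0], [2, -1, -2]].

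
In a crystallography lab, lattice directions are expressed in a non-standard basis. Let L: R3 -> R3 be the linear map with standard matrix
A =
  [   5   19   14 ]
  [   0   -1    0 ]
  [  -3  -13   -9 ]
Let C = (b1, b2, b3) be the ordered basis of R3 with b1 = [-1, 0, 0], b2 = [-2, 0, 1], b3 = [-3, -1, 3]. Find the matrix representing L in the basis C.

With P the matrix whose columns are b1, ..., b3, [L]_C = P^(-1) A P.
Column by column: L(b1) = A b1 = [-5, 0, 3]; its C-coordinates [-1, 3, 0] give column 1.
Continuing for each basis vector yields [L]_C = [[-1, 2, -1], [3, -3, -2], [0, 0, -1]].

[[-1, 2, -1], [3, -3, -2], [0, 0, -1]]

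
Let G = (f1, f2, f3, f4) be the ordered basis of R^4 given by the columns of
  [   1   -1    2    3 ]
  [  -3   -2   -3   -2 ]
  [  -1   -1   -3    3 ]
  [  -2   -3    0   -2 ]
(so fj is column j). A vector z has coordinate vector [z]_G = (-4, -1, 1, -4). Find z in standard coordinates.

(-13, 19, -10, 19)

The coordinates say z = -4f1 - f2 + f3 - 4f4; adding the scaled basis vectors gives (-13, 19, -10, 19).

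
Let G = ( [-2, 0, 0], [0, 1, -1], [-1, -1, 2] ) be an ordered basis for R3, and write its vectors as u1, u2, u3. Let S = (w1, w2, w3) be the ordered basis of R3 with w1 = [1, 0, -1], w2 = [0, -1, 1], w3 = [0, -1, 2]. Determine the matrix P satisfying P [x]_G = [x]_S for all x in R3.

[[-2, 0, -1], [2, -1, 1], [-2, 0, 0]]

Take x = uj: its G-coordinates are the j-th standard unit vector, so P e_j — column j of P — equals [uj]_S.
u1 = -2w1 + 2w2 - 2w3, giving column 1 = [-2, 2, -2]; repeating for each j gives P = [[-2, 0, -1], [2, -1, 1], [-2, 0, 0]].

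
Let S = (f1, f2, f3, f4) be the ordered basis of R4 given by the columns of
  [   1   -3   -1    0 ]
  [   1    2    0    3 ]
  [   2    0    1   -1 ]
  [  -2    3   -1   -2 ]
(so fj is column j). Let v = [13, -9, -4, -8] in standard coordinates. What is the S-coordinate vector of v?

We seek scalars with c_1 f1 + ... + c_4 f4 = v; equivalently solve M c = v where the columns of M are f1, ..., f4.
Row-reducing the augmented matrix [M | v] gives c = (-1, -4, -2, 0).
Check: -f1 - 4f2 - 2f3 + 0·f4 = [13, -9, -4, -8].

[-1, -4, -2, 0]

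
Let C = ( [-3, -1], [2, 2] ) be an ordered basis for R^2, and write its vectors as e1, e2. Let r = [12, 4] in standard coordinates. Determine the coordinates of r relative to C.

[-4, 0]

Write r = c_1 e1 + c_2 e2 and solve for the c_i.
System: -3c_1 + 2c_2 = 12, -c_1 + 2c_2 = 4; solving gives c_1 = -4, c_2 = 0.
Check: -4e1 + 0·e2 = [12, 4].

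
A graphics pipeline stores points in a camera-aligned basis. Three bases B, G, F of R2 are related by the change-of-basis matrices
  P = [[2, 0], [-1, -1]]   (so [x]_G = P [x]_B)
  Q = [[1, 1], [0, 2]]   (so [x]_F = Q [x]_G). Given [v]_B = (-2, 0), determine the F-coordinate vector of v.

Apply P to get G-coordinates (-4, 2), then Q to get F-coordinates.
The result is [v]_F = (-2, 4).

(-2, 4)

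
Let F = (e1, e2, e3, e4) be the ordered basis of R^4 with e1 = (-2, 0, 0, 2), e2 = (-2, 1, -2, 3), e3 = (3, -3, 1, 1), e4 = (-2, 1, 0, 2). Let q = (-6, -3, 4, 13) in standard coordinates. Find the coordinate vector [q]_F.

[q]_F is the unique c with M c = q, where M has columns e1, ..., e4.
Row-reducing the augmented matrix [M | q] gives c = (3, -1, 2, 4).
Check: 3e1 - e2 + 2e3 + 4e4 = (-6, -3, 4, 13).

(3, -1, 2, 4)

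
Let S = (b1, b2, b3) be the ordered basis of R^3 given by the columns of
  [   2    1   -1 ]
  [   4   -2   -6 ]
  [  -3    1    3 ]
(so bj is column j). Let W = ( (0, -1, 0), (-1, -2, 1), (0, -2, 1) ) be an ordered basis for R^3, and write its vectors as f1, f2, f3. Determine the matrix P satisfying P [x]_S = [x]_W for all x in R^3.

[[2, 0, 0], [-2, -1, 1], [-1, 2, 2]]

Take x = bj: its S-coordinates are the j-th standard unit vector, so P e_j — column j of P — equals [bj]_W.
b1 = 2f1 - 2f2 - f3, giving column 1 = (2, -2, -1); repeating for each j gives P = [[2, 0, 0], [-2, -1, 1], [-1, 2, 2]].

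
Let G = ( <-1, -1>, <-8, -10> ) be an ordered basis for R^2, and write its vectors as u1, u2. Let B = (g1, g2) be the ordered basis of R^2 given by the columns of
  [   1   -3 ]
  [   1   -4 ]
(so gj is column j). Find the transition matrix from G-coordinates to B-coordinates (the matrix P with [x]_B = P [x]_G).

Column j of P is [uj]_B, since P maps G-coordinates to B-coordinates.
Expressing u1 in B: u1 = -g1 + 0·g2, so column 1 of P is <-1, 0>.
Doing the same for each uj gives P = [[-1, -2], [0, 2]].

[[-1, -2], [0, 2]]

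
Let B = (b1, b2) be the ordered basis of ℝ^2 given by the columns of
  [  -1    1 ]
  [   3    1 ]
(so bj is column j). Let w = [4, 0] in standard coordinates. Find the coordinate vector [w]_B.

Write w = c_1 b1 + c_2 b2 and solve for the c_i.
System: -c_1 + c_2 = 4, 3c_1 + c_2 = 0; solving gives c_1 = -1, c_2 = 3.
Check: -b1 + 3b2 = [4, 0].

[-1, 3]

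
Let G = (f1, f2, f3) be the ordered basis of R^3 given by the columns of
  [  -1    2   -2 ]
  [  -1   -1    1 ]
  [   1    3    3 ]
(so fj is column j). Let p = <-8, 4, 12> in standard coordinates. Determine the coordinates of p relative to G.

We seek scalars with c_1 f1 + ... + c_3 f3 = p; equivalently solve M c = p where the columns of M are f1, ..., f3.
Row-reducing the augmented matrix [M | p] gives c = (0, 0, 4).
Check: 0·f1 + 0·f2 + 4f3 = <-8, 4, 12>.

<0, 0, 4>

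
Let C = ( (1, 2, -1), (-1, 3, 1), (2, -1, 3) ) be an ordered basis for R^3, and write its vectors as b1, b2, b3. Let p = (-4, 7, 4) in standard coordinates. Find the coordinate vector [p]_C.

[p]_C is the unique c with M c = p, where M has columns b1, ..., b3.
Gaussian elimination on [M | p] yields c = (-1, 3, 0).
Check: -b1 + 3b2 + 0·b3 = (-4, 7, 4).

(-1, 3, 0)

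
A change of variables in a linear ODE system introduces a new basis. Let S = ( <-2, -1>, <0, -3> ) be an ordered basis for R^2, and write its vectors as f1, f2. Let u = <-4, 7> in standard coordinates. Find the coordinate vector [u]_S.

<2, -3>

We seek scalars with c_1 f1 + c_2 f2 = u; equivalently solve M c = u where the columns of M are f1, f2.
System: -2c_1 + 0c_2 = -4, -c_1 - 3c_2 = 7; solving gives c_1 = 2, c_2 = -3.
Check: 2f1 - 3f2 = <-4, 7>.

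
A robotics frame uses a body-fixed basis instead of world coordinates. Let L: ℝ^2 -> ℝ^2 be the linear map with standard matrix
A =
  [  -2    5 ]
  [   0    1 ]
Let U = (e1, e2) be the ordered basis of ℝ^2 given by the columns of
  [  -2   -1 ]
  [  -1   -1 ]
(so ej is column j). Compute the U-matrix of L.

With P the matrix whose columns are e1, e2, [L]_U = P^(-1) A P.
Column by column: L(e1) = A e1 = <-1, -1>; its U-coordinates <0, 1> give column 1.
Continuing for each basis vector yields [L]_U = [[0, 2], [1, -1]].

[[0, 2], [1, -1]]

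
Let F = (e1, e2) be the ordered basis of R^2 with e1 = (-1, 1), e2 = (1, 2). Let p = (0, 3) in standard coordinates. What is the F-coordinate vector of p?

We seek scalars with c_1 e1 + c_2 e2 = p; equivalently solve M c = p where the columns of M are e1, e2.
System: -c_1 + c_2 = 0, c_1 + 2c_2 = 3; solving gives c_1 = 1, c_2 = 1.
Check: e1 + e2 = (0, 3).

(1, 1)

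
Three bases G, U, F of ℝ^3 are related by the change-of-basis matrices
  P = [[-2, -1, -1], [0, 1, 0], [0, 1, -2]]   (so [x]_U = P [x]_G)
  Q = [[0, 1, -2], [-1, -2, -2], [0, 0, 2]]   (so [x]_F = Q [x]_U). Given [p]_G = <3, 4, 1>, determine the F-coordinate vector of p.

Composing the changes, [p]_F = Q P [p]_G.
Q P = [[0, -1, 4], [2, -3, 5], [0, 2, -4]]; applying this to <3, 4, 1> gives <0, -1, 4>.

<0, -1, 4>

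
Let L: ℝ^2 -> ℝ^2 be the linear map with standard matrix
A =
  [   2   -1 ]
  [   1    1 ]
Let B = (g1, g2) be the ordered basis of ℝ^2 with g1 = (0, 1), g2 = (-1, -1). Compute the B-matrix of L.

The j-th column of [L]_B is [L(gj)]_B.
L(g1) = A g1 = (-1, 1) = 2g1 + g2, so column 1 is (2, 1).
Repeating for g2 and assembling the columns gives [[2, -1], [1, 1]].

[[2, -1], [1, 1]]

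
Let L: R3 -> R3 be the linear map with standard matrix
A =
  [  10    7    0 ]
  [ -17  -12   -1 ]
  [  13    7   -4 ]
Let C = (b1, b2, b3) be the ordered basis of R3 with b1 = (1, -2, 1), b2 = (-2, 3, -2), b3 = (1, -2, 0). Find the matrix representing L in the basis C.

With P the matrix whose columns are b1, ..., b3, [L]_C = P^(-1) A P.
Column by column: L(b1) = A b1 = (-4, 6, -5); its C-coordinates (-1, 2, 1) give column 1.
Continuing for each basis vector yields [L]_C = [[-1, -1, 1], [2, -2, 1], [1, -2, -3]].

[[-1, -1, 1], [2, -2, 1], [1, -2, -3]]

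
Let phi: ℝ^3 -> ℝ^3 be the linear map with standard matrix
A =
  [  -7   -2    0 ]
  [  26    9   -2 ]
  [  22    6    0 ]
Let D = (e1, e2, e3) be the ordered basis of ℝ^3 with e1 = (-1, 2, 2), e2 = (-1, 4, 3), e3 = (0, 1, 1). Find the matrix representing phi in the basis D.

[[-1, -1, 1], [-2, 2, 1], [-2, -2, 1]]

With P the matrix whose columns are e1, ..., e3, [phi]_D = P^(-1) A P.
Column by column: phi(e1) = A e1 = (3, -12, -10); its D-coordinates (-1, -2, -2) give column 1.
Continuing for each basis vector yields [phi]_D = [[-1, -1, 1], [-2, 2, 1], [-2, -2, 1]].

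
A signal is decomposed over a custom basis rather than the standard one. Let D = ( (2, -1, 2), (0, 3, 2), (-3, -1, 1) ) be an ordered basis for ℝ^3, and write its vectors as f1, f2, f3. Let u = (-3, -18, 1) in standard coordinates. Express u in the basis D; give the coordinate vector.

We seek scalars with c_1 f1 + ... + c_3 f3 = u; equivalently solve M c = u where the columns of M are f1, ..., f3.
Gaussian elimination on [M | u] yields c = (3, -4, 3).
Check: 3f1 - 4f2 + 3f3 = (-3, -18, 1).

(3, -4, 3)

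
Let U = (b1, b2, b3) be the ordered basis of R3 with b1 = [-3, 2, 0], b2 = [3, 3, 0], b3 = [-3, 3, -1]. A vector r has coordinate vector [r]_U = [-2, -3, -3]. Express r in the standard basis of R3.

The coordinates say r = -2b1 - 3b2 - 3b3; adding the scaled basis vectors gives [6, -22, 3].

[6, -22, 3]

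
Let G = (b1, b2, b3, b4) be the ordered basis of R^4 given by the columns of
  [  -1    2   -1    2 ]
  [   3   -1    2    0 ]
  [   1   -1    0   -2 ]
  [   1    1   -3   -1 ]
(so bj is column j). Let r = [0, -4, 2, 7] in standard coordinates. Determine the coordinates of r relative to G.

[r]_G is the unique c with M c = r, where M has columns b1, ..., b4.
Gaussian elimination on [M | r] yields c = (0, 0, -2, -1).
Check: 0·b1 + 0·b2 - 2b3 - b4 = [0, -4, 2, 7].

[0, 0, -2, -1]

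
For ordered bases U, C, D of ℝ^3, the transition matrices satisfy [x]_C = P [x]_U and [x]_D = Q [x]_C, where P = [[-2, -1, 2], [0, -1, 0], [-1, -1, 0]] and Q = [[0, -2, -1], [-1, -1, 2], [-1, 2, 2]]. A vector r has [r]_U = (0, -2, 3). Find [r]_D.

(-6, -6, 0)

Composing the changes, [r]_D = Q P [r]_U.
Q P = [[1, 3, 0], [0, 0, -2], [0, -3, -2]]; applying this to (0, -2, 3) gives (-6, -6, 0).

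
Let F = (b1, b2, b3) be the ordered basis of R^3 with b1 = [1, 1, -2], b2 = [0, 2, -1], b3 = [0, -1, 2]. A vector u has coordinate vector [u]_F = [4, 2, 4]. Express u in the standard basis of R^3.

By definition u = 4b1 + 2b2 + 4b3.
Summing componentwise gives [4, 4, -2].

[4, 4, -2]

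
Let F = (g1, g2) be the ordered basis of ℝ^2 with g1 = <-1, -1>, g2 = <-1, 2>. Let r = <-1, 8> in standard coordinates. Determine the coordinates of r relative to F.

Write r = c_1 g1 + c_2 g2 and solve for the c_i.
System: -c_1 - c_2 = -1, -c_1 + 2c_2 = 8; solving gives c_1 = -2, c_2 = 3.
Check: -2g1 + 3g2 = <-1, 8>.

<-2, 3>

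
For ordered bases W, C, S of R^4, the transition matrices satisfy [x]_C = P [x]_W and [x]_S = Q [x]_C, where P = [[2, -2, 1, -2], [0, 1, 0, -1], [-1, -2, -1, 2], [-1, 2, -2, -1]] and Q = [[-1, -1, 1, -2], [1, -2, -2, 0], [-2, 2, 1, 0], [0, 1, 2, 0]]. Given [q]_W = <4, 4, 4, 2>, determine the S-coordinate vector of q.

<-2, 20, -8, -22>

First [q]_C = P [q]_W = <0, 2, -12, -6>.
Then [q]_S = Q [q]_C = <-2, 20, -8, -22>.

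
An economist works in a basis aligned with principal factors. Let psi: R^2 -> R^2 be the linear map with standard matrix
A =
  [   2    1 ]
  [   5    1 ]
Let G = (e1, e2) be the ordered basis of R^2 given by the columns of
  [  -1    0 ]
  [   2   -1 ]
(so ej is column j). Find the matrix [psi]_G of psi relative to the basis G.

The j-th column of [psi]_G is [psi(ej)]_G.
psi(e1) = A e1 = (0, -3) = 0·e1 + 3e2, so column 1 is (0, 3).
Repeating for e2 and assembling the columns gives [[0, 1], [3, 3]].

[[0, 1], [3, 3]]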